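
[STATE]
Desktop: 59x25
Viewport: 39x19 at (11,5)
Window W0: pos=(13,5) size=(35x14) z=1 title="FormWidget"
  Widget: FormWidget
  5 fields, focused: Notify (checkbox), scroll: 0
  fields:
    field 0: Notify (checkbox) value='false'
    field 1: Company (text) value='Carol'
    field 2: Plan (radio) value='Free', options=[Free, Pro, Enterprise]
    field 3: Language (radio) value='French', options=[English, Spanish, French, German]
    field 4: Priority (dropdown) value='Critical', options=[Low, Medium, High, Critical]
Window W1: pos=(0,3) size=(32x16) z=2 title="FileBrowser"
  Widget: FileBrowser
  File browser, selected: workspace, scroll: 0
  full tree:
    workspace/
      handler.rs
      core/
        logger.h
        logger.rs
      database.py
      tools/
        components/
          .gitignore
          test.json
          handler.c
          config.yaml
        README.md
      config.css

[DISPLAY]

────────────────────┨━━━━━━━━━━━━━━━┓  
space/              ┃               ┃  
r.rs                ┃───────────────┨  
re/                 ┃               ┃  
se.py               ┃ol            ]┃  
ols/                ┃Free  ( ) Pro  ┃  
.css                ┃English  ( ) Sp┃  
                    ┃tical        ▼]┃  
                    ┃               ┃  
                    ┃               ┃  
                    ┃               ┃  
                    ┃               ┃  
                    ┃               ┃  
━━━━━━━━━━━━━━━━━━━━┛━━━━━━━━━━━━━━━┛  
                                       
                                       
                                       
                                       
                                       


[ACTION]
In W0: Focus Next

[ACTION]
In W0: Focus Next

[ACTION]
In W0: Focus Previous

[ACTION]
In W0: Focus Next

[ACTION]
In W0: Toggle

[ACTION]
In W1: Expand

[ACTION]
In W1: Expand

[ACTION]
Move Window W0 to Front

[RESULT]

──┏━━━━━━━━━━━━━━━━━━━━━━━━━━━━━━━━━┓  
sp┃ FormWidget                      ┃  
r.┠─────────────────────────────────┨  
re┃  Notify:     [ ]                ┃  
se┃  Company:    [Carol            ]┃  
ol┃> Plan:       (●) Free  ( ) Pro  ┃  
.c┃  Language:   ( ) English  ( ) Sp┃  
  ┃  Priority:   [Critical        ▼]┃  
  ┃                                 ┃  
  ┃                                 ┃  
  ┃                                 ┃  
  ┃                                 ┃  
  ┃                                 ┃  
━━┗━━━━━━━━━━━━━━━━━━━━━━━━━━━━━━━━━┛  
                                       
                                       
                                       
                                       
                                       


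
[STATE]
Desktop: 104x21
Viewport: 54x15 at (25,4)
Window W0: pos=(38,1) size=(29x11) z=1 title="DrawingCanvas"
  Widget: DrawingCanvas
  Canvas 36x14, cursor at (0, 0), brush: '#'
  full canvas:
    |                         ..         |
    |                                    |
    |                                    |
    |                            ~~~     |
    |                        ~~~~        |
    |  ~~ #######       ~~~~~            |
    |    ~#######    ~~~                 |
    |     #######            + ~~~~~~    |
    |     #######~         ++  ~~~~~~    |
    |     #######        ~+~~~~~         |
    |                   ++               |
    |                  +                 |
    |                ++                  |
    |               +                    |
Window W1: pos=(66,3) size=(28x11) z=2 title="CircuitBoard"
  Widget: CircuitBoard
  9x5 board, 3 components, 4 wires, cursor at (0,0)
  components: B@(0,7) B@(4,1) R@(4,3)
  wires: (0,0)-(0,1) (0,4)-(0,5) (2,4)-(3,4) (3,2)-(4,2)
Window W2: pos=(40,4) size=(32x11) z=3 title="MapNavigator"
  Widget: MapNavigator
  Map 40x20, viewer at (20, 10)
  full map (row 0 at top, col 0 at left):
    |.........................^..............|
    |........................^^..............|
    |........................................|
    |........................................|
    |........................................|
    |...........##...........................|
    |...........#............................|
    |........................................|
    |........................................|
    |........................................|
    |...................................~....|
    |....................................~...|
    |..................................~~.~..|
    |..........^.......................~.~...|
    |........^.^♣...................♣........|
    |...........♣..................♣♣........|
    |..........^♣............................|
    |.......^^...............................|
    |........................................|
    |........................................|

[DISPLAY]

             ┃+┏━━━━━━━━━━━━━━━━━━━━━━━━━━━━━━┓uitBoar
             ┃ ┃ MapNavigator                 ┃───────
             ┃ ┠──────────────────────────────┨1 2 3 4
             ┃ ┃..............................┃]─ ·   
             ┃ ┃..............................┃       
             ┃ ┃..............................┃       
             ┃ ┃...............@..............┃       
             ┗━┃..............................┃       
               ┃.............................~┃       
               ┃.....^.......................~┃━━━━━━━
               ┗━━━━━━━━━━━━━━━━━━━━━━━━━━━━━━┛       
                                                      
                                                      
                                                      
                                                      


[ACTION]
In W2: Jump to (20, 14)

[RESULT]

             ┃+┏━━━━━━━━━━━━━━━━━━━━━━━━━━━━━━┓uitBoar
             ┃ ┃ MapNavigator                 ┃───────
             ┃ ┠──────────────────────────────┨1 2 3 4
             ┃ ┃..............................┃]─ ·   
             ┃ ┃.............................~┃       
             ┃ ┃.....^.......................~┃       
             ┃ ┃...^.^♣........@..........♣...┃       
             ┗━┃......♣..................♣♣...┃       
               ┃.....^♣.......................┃       
               ┃..^^..........................┃━━━━━━━
               ┗━━━━━━━━━━━━━━━━━━━━━━━━━━━━━━┛       
                                                      
                                                      
                                                      
                                                      


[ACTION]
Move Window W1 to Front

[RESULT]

             ┃+┏━━━━━━━━━━━━━━━━━━━━━━━━━┃ CircuitBoar
             ┃ ┃ MapNavigator            ┠────────────
             ┃ ┠─────────────────────────┃   0 1 2 3 4
             ┃ ┃.........................┃0  [.]─ ·   
             ┃ ┃.........................┃            
             ┃ ┃.....^...................┃1           
             ┃ ┃...^.^♣........@.........┃            
             ┗━┃......♣..................┃2           
               ┃.....^♣..................┃            
               ┃..^^.....................┗━━━━━━━━━━━━
               ┗━━━━━━━━━━━━━━━━━━━━━━━━━━━━━━┛       
                                                      
                                                      
                                                      
                                                      


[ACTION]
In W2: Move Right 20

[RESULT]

             ┃+┏━━━━━━━━━━━━━━━━━━━━━━━━━┃ CircuitBoar
             ┃ ┃ MapNavigator            ┠────────────
             ┃ ┠─────────────────────────┃   0 1 2 3 4
             ┃ ┃............~...         ┃0  [.]─ ·   
             ┃ ┃..........~~.~..         ┃            
             ┃ ┃..........~.~...         ┃1           
             ┃ ┃.......♣.......@         ┃            
             ┗━┃......♣♣........         ┃2           
               ┃................         ┃            
               ┃................         ┗━━━━━━━━━━━━
               ┗━━━━━━━━━━━━━━━━━━━━━━━━━━━━━━┛       
                                                      
                                                      
                                                      
                                                      


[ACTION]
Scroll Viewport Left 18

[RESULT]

                               ┃+┏━━━━━━━━━━━━━━━━━━━━
                               ┃ ┃ MapNavigator       
                               ┃ ┠────────────────────
                               ┃ ┃............~...    
                               ┃ ┃..........~~.~..    
                               ┃ ┃..........~.~...    
                               ┃ ┃.......♣.......@    
                               ┗━┃......♣♣........    
                                 ┃................    
                                 ┃................    
                                 ┗━━━━━━━━━━━━━━━━━━━━
                                                      
                                                      
                                                      
                                                      


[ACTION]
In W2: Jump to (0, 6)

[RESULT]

                               ┃+┏━━━━━━━━━━━━━━━━━━━━
                               ┃ ┃ MapNavigator       
                               ┃ ┠────────────────────
                               ┃ ┃               .....
                               ┃ ┃               .....
                               ┃ ┃               .....
                               ┃ ┃               @....
                               ┗━┃               .....
                                 ┃               .....
                                 ┃               .....
                                 ┗━━━━━━━━━━━━━━━━━━━━
                                                      
                                                      
                                                      
                                                      


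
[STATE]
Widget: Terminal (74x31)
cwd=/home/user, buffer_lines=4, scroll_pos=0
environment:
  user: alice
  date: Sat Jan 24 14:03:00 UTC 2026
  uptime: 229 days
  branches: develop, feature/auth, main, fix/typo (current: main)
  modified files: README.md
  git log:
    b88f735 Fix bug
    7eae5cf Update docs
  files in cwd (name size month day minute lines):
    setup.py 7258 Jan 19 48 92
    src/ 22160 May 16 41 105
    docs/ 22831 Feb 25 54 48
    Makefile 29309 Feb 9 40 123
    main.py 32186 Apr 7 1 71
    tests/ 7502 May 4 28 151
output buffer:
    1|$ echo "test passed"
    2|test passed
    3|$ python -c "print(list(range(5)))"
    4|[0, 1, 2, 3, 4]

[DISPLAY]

$ echo "test passed"                                                      
test passed                                                               
$ python -c "print(list(range(5)))"                                       
[0, 1, 2, 3, 4]                                                           
$ █                                                                       
                                                                          
                                                                          
                                                                          
                                                                          
                                                                          
                                                                          
                                                                          
                                                                          
                                                                          
                                                                          
                                                                          
                                                                          
                                                                          
                                                                          
                                                                          
                                                                          
                                                                          
                                                                          
                                                                          
                                                                          
                                                                          
                                                                          
                                                                          
                                                                          
                                                                          
                                                                          


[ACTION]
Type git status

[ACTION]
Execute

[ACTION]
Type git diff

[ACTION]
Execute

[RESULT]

$ echo "test passed"                                                      
test passed                                                               
$ python -c "print(list(range(5)))"                                       
[0, 1, 2, 3, 4]                                                           
$ git status                                                              
On branch main                                                            
Changes not staged for commit:                                            
                                                                          
        modified:   README.md                                             
$ git diff                                                                
diff --git a/main.py b/main.py                                            
--- a/main.py                                                             
+++ b/main.py                                                             
@@ -1,3 +1,4 @@                                                           
+# updated                                                                
 import sys                                                               
$ █                                                                       
                                                                          
                                                                          
                                                                          
                                                                          
                                                                          
                                                                          
                                                                          
                                                                          
                                                                          
                                                                          
                                                                          
                                                                          
                                                                          
                                                                          


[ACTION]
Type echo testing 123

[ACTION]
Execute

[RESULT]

$ echo "test passed"                                                      
test passed                                                               
$ python -c "print(list(range(5)))"                                       
[0, 1, 2, 3, 4]                                                           
$ git status                                                              
On branch main                                                            
Changes not staged for commit:                                            
                                                                          
        modified:   README.md                                             
$ git diff                                                                
diff --git a/main.py b/main.py                                            
--- a/main.py                                                             
+++ b/main.py                                                             
@@ -1,3 +1,4 @@                                                           
+# updated                                                                
 import sys                                                               
$ echo testing 123                                                        
testing 123                                                               
$ █                                                                       
                                                                          
                                                                          
                                                                          
                                                                          
                                                                          
                                                                          
                                                                          
                                                                          
                                                                          
                                                                          
                                                                          
                                                                          


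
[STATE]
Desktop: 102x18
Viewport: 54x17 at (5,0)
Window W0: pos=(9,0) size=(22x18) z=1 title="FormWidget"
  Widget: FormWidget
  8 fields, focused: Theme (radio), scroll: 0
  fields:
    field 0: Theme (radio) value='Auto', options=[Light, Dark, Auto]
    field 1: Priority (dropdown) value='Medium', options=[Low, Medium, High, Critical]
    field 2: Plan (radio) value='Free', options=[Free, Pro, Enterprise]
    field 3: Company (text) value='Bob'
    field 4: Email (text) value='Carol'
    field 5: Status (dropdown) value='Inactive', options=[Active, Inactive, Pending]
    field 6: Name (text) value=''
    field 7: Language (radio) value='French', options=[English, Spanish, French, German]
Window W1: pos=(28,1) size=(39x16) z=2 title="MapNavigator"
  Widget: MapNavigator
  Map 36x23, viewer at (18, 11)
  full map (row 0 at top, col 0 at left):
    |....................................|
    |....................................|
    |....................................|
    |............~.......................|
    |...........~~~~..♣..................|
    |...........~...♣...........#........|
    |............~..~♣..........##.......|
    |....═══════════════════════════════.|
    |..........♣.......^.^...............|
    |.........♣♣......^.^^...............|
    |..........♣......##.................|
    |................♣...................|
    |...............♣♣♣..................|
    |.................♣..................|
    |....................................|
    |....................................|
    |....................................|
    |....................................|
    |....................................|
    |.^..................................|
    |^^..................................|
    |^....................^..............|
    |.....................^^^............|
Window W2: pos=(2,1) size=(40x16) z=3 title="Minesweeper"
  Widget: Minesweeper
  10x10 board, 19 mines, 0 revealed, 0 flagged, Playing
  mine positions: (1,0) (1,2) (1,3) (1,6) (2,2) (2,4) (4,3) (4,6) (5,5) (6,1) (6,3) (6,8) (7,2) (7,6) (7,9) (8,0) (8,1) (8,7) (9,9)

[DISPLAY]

    ┏━━━━━━━━━━━━━━━━━━━━┓                            
━━━━━━━━━━━━━━━━━━━━━━━━━━━━━━━━━━━━┓━━━━━━━━━━━━━━━━━
inesweeper                          ┃                 
────────────────────────────────────┨─────────────────
■■■■■■■■                            ┃..♣...........#..
■■■■■■■■                            ┃..~♣..........##.
■■■■■■■■                            ┃═════════════════
■■■■■■■■                            ┃.....^.^.........
■■■■■■■■                            ┃....^.^^.........
■■■■■■■■                            ┃....##...........
■■■■■■■■                            ┃...♣.@...........
■■■■■■■■                            ┃..♣♣♣............
■■■■■■■■                            ┃....♣............
■■■■■■■■                            ┃.................
                                    ┃.................
                                    ┃.................
━━━━━━━━━━━━━━━━━━━━━━━━━━━━━━━━━━━━┛━━━━━━━━━━━━━━━━━


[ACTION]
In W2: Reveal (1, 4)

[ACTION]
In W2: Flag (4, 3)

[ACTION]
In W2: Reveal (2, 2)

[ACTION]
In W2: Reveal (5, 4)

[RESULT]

    ┏━━━━━━━━━━━━━━━━━━━━┓                            
━━━━━━━━━━━━━━━━━━━━━━━━━━━━━━━━━━━━┓━━━━━━━━━━━━━━━━━
inesweeper                          ┃                 
────────────────────────────────────┨─────────────────
■■■■■■■■                            ┃..♣...........#..
✹✹2■✹■■■                            ┃..~♣..........##.
✹■✹■■■■■                            ┃═════════════════
■■■■■■■■                            ┃.....^.^.........
■✹■■✹■■■                            ┃....^.^^.........
■■■✹■■■■                            ┃....##...........
■✹■■■■✹■                            ┃...♣.@...........
✹■■■✹■■✹                            ┃..♣♣♣............
■■■■■✹■■                            ┃....♣............
■■■■■■■✹                            ┃.................
                                    ┃.................
                                    ┃.................
━━━━━━━━━━━━━━━━━━━━━━━━━━━━━━━━━━━━┛━━━━━━━━━━━━━━━━━


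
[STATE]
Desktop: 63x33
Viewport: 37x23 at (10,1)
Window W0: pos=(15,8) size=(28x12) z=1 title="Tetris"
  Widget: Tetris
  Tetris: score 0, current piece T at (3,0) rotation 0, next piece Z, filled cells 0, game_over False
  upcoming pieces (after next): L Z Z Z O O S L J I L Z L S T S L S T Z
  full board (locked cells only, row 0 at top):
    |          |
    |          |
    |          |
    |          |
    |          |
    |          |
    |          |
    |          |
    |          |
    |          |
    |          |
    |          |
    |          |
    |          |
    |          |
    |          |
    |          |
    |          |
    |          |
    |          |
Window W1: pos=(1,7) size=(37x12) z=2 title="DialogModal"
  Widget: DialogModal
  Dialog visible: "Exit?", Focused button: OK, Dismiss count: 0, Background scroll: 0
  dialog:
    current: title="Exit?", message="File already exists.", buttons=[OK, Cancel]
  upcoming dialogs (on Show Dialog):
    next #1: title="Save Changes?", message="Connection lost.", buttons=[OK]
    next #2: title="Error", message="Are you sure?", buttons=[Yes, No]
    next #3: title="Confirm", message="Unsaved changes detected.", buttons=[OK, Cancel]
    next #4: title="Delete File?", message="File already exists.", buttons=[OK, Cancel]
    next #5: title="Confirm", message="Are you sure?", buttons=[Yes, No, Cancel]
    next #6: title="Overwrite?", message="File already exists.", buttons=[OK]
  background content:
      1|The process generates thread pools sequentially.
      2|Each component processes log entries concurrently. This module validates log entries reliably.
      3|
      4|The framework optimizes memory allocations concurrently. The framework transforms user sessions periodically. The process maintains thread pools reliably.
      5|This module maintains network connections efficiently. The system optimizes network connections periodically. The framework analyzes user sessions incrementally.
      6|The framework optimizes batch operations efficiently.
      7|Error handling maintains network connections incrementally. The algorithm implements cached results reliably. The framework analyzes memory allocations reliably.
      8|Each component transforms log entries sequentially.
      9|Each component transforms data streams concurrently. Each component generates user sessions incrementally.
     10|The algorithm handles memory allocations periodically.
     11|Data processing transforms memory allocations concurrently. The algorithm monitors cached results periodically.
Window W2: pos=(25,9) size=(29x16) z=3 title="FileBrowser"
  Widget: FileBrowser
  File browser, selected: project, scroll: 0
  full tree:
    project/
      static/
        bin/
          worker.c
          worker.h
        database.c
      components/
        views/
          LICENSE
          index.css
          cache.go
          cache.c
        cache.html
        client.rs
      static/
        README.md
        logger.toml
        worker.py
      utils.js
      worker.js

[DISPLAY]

                                     
                                     
                                     
                                     
                                     
                                     
━━━━━━━━━━━━━━━━━━━━━━━━━━━┓         
odal                       ┃━━━━┓    
───────────────┏━━━━━━━━━━━━━━━━━━━━━
ess generates t┃ FileBrowser         
───────────────┠─────────────────────
      Exit?    ┃> [-] project/       
ile already exi┃    [+] static/      
  [OK]  Cancel ┃    [+] components/  
───────────────┃    [+] static/      
ndling maintain┃    utils.js         
ponent transfor┃    worker.js        
━━━━━━━━━━━━━━━┃                     
     ┗━━━━━━━━━┃                     
               ┃                     
               ┃                     
               ┃                     
               ┃                     


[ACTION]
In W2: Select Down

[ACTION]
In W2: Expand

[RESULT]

                                     
                                     
                                     
                                     
                                     
                                     
━━━━━━━━━━━━━━━━━━━━━━━━━━━┓         
odal                       ┃━━━━┓    
───────────────┏━━━━━━━━━━━━━━━━━━━━━
ess generates t┃ FileBrowser         
───────────────┠─────────────────────
      Exit?    ┃  [-] project/       
ile already exi┃  > [-] static/      
  [OK]  Cancel ┃      [+] bin/       
───────────────┃      database.c     
ndling maintain┃    [+] components/  
ponent transfor┃    [-] static/      
━━━━━━━━━━━━━━━┃      README.md      
     ┗━━━━━━━━━┃      logger.toml    
               ┃      worker.py      
               ┃    utils.js         
               ┃    worker.js        
               ┃                     


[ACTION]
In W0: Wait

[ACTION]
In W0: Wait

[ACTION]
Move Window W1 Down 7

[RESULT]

                                     
                                     
                                     
                                     
                                     
                                     
                                     
     ┏━━━━━━━━━━━━━━━━━━━━━━━━━━┓    
     ┃ Tetris  ┏━━━━━━━━━━━━━━━━━━━━━
     ┠─────────┃ FileBrowser         
     ┃         ┠─────────────────────
     ┃         ┃  [-] project/       
     ┃         ┃  > [-] static/      
━━━━━━━━━━━━━━━┃      [+] bin/       
odal           ┃      database.c     
───────────────┃    [+] components/  
ess generates t┃    [-] static/      
───────────────┃      README.md      
      Exit?    ┃      logger.toml    
ile already exi┃      worker.py      
  [OK]  Cancel ┃    utils.js         
───────────────┃    worker.js        
ndling maintain┃                     


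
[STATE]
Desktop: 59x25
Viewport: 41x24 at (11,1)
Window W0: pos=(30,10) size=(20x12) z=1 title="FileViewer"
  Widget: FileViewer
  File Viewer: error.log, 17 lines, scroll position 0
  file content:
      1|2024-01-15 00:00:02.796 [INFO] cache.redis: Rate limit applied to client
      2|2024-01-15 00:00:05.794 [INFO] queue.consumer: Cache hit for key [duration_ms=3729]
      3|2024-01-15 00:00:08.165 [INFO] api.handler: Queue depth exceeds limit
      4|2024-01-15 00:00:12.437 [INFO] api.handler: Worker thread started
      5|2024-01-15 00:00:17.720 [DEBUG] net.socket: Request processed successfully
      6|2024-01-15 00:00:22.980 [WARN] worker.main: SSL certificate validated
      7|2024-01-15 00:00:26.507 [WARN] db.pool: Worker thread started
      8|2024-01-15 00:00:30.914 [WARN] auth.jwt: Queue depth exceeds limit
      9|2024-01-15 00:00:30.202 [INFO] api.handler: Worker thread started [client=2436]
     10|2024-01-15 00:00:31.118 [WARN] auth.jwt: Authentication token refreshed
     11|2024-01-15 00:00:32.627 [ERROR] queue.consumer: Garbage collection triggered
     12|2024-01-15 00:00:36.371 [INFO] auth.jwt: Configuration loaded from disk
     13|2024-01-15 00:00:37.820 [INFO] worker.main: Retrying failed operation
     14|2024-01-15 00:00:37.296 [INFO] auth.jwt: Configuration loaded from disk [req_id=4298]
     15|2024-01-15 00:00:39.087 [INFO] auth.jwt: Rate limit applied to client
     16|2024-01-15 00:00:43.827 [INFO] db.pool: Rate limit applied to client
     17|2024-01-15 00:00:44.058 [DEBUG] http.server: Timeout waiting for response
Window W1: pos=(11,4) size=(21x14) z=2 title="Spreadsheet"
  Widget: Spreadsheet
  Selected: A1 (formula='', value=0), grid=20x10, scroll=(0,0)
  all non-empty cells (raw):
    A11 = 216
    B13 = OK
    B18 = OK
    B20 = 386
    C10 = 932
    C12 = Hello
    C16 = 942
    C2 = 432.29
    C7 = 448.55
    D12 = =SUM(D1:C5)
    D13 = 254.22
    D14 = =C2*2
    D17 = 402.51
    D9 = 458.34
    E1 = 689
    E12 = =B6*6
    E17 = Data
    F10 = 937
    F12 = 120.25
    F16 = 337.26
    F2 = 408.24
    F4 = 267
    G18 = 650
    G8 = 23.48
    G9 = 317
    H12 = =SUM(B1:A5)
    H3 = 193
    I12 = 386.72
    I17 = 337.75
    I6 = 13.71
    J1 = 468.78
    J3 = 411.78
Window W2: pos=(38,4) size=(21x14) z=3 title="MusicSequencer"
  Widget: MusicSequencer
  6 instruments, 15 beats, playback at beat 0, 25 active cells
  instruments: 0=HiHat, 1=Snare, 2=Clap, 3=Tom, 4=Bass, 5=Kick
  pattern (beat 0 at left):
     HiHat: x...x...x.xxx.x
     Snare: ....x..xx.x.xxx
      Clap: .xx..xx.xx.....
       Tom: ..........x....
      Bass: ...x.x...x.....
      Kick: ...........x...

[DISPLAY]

                                         
                                         
                                         
┏━━━━━━━━━━━━━━━━━━━┓      ┏━━━━━━━━━━━━━
┃ Spreadsheet       ┃      ┃ MusicSequenc
┠───────────────────┨      ┠─────────────
┃A1:                ┃      ┃      ▼123456
┃       A       B   ┃      ┃ HiHat█···█··
┃-------------------┃      ┃ Snare····█··
┃  1      [0]       ┃━━━━━━┃  Clap·██··██
┃  2        0       ┃FileVi┃   Tom·······
┃  3        0       ┃──────┃  Bass···█·█·
┃  4        0       ┃024-01┃  Kick·······
┃  5        0       ┃024-01┃             
┃  6        0       ┃024-01┃             
┃  7        0       ┃024-01┃             
┗━━━━━━━━━━━━━━━━━━━┛024-01┗━━━━━━━━━━━━━
                   ┃2024-01-15 00:00:░┃  
                   ┃2024-01-15 00:00:░┃  
                   ┃2024-01-15 00:00:▼┃  
                   ┗━━━━━━━━━━━━━━━━━━┛  
                                         
                                         
                                         


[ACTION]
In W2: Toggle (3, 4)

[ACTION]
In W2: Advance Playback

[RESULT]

                                         
                                         
                                         
┏━━━━━━━━━━━━━━━━━━━┓      ┏━━━━━━━━━━━━━
┃ Spreadsheet       ┃      ┃ MusicSequenc
┠───────────────────┨      ┠─────────────
┃A1:                ┃      ┃      0▼23456
┃       A       B   ┃      ┃ HiHat█···█··
┃-------------------┃      ┃ Snare····█··
┃  1      [0]       ┃━━━━━━┃  Clap·██··██
┃  2        0       ┃FileVi┃   Tom····█··
┃  3        0       ┃──────┃  Bass···█·█·
┃  4        0       ┃024-01┃  Kick·······
┃  5        0       ┃024-01┃             
┃  6        0       ┃024-01┃             
┃  7        0       ┃024-01┃             
┗━━━━━━━━━━━━━━━━━━━┛024-01┗━━━━━━━━━━━━━
                   ┃2024-01-15 00:00:░┃  
                   ┃2024-01-15 00:00:░┃  
                   ┃2024-01-15 00:00:▼┃  
                   ┗━━━━━━━━━━━━━━━━━━┛  
                                         
                                         
                                         


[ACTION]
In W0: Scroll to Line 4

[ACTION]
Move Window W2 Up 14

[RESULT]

                           ┃ MusicSequenc
                           ┠─────────────
                           ┃      0▼23456
┏━━━━━━━━━━━━━━━━━━━┓      ┃ HiHat█···█··
┃ Spreadsheet       ┃      ┃ Snare····█··
┠───────────────────┨      ┃  Clap·██··██
┃A1:                ┃      ┃   Tom····█··
┃       A       B   ┃      ┃  Bass···█·█·
┃-------------------┃      ┃  Kick·······
┃  1      [0]       ┃━━━━━━┃             
┃  2        0       ┃FileVi┃             
┃  3        0       ┃──────┃             
┃  4        0       ┃024-01┗━━━━━━━━━━━━━
┃  5        0       ┃024-01-15 00:00:░┃  
┃  6        0       ┃024-01-15 00:00:░┃  
┃  7        0       ┃024-01-15 00:00:█┃  
┗━━━━━━━━━━━━━━━━━━━┛024-01-15 00:00:░┃  
                   ┃2024-01-15 00:00:░┃  
                   ┃2024-01-15 00:00:░┃  
                   ┃2024-01-15 00:00:▼┃  
                   ┗━━━━━━━━━━━━━━━━━━┛  
                                         
                                         
                                         


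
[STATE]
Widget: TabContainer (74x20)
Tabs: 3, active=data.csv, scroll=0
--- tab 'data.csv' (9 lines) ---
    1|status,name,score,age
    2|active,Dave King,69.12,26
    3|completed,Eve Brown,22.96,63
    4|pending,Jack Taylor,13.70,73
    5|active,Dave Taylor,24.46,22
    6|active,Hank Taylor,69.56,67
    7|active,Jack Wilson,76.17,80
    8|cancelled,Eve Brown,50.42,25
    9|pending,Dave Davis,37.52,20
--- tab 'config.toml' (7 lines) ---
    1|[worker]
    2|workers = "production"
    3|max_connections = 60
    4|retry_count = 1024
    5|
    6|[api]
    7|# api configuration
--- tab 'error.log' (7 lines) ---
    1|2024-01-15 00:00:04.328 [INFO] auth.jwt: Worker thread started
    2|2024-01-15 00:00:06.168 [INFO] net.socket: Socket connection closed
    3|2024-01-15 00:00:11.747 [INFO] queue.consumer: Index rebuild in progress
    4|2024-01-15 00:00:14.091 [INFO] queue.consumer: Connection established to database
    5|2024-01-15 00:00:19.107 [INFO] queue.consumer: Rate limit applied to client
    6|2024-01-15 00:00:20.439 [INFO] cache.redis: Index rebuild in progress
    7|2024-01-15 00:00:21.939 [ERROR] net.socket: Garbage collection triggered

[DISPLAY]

[data.csv]│ config.toml │ error.log                                       
──────────────────────────────────────────────────────────────────────────
status,name,score,age                                                     
active,Dave King,69.12,26                                                 
completed,Eve Brown,22.96,63                                              
pending,Jack Taylor,13.70,73                                              
active,Dave Taylor,24.46,22                                               
active,Hank Taylor,69.56,67                                               
active,Jack Wilson,76.17,80                                               
cancelled,Eve Brown,50.42,25                                              
pending,Dave Davis,37.52,20                                               
                                                                          
                                                                          
                                                                          
                                                                          
                                                                          
                                                                          
                                                                          
                                                                          
                                                                          


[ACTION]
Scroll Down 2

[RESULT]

[data.csv]│ config.toml │ error.log                                       
──────────────────────────────────────────────────────────────────────────
completed,Eve Brown,22.96,63                                              
pending,Jack Taylor,13.70,73                                              
active,Dave Taylor,24.46,22                                               
active,Hank Taylor,69.56,67                                               
active,Jack Wilson,76.17,80                                               
cancelled,Eve Brown,50.42,25                                              
pending,Dave Davis,37.52,20                                               
                                                                          
                                                                          
                                                                          
                                                                          
                                                                          
                                                                          
                                                                          
                                                                          
                                                                          
                                                                          
                                                                          


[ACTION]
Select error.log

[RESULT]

 data.csv │ config.toml │[error.log]                                      
──────────────────────────────────────────────────────────────────────────
2024-01-15 00:00:04.328 [INFO] auth.jwt: Worker thread started            
2024-01-15 00:00:06.168 [INFO] net.socket: Socket connection closed       
2024-01-15 00:00:11.747 [INFO] queue.consumer: Index rebuild in progress  
2024-01-15 00:00:14.091 [INFO] queue.consumer: Connection established to d
2024-01-15 00:00:19.107 [INFO] queue.consumer: Rate limit applied to clien
2024-01-15 00:00:20.439 [INFO] cache.redis: Index rebuild in progress     
2024-01-15 00:00:21.939 [ERROR] net.socket: Garbage collection triggered  
                                                                          
                                                                          
                                                                          
                                                                          
                                                                          
                                                                          
                                                                          
                                                                          
                                                                          
                                                                          
                                                                          
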